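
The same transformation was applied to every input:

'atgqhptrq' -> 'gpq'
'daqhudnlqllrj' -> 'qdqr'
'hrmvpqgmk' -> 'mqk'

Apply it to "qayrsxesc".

The rule is to keep one character in every 3, starting at position 3 (positions 3rd, 6th, 9th, ...).
Applying that to "qayrsxesc" gives "yxc".

yxc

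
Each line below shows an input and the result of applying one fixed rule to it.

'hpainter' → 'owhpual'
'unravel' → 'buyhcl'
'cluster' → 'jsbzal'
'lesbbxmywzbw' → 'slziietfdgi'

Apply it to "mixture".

Each output is the input with this applied: delete the last character, then shift every letter 7 places forward in the alphabet (wrapping around).
For "mixture", step one produces "mixtur"; step two turns that into "tpeaby".

tpeaby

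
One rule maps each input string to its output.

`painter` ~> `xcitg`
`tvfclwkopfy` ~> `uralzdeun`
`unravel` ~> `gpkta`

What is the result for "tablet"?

qati

Each output is the input with this applied: delete the first 2 characters, then shift every letter 11 places backward in the alphabet (wrapping around).
Applying both steps to "tablet": "blet", then "qati".
(Check on "tvfclwkopfy": → "fclwkopfy" → "uralzdeun" ✓)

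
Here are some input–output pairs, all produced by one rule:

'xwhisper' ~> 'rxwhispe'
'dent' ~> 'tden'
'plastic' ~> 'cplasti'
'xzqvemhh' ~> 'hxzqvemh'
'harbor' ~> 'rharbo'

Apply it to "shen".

The transformation: move the last character to the front.
"shen" → "nshe".

nshe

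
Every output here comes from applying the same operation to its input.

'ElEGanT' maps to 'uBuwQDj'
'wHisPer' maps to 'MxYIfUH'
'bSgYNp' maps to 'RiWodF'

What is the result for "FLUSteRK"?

What's happening: shift every letter 10 places backward in the alphabet (wrapping around), then flip the case of every letter.
Applying both steps to "FLUSteRK": "VBKIjuHA", then "vbkiJUha".

vbkiJUha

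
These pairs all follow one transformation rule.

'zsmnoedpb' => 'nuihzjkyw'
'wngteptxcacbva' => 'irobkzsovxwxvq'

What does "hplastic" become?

kcvgonxd

Rule — swap each adjacent pair of characters (1↔2, 3↔4, ...), then shift every letter 5 places backward in the alphabet (wrapping around).
Doing the same to "hplastic": "kcvgonxd".
(Check on "wngteptxcacbva": → "nwtgpextacbcav" → "irobkzsovxwxvq" ✓)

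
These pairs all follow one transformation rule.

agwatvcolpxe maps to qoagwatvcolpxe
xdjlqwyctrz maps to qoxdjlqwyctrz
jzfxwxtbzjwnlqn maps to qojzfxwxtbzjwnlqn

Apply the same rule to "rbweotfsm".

The rule is to prepend "qo".
Doing the same to "rbweotfsm": "qorbweotfsm".

qorbweotfsm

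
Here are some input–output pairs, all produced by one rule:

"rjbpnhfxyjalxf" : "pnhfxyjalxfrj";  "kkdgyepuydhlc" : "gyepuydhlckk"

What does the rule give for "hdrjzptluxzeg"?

The transformation: move the first 2 characters to the end (rotate left by 2), then delete the first character.
On "hdrjzptluxzeg" that produces "jzptluxzeghd".

jzptluxzeghd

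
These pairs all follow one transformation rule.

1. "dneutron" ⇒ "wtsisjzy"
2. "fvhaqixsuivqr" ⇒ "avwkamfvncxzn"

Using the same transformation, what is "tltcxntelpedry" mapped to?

iwdyqyhcsyjquj

Each output is the input with this applied: shift every letter 5 places forward in the alphabet (wrapping around), then move the last 3 characters to the front (rotate right by 3).
Applying both steps to "tltcxntelpedry": "yqyhcsyjqujiwd", then "iwdyqyhcsyjquj".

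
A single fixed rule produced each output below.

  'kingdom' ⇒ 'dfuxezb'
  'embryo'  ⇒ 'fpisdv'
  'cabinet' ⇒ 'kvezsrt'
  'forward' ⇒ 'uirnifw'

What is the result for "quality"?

pkzcrlh

The rule is to shift every letter 9 places backward in the alphabet (wrapping around), then reverse the string.
"quality" → "hlrczkp" → "pkzcrlh".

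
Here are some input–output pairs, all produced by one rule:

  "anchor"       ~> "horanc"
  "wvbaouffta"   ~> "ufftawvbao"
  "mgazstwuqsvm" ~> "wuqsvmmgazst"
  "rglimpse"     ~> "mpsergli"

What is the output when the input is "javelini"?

linijave

Each output is the input with this applied: swap the front and back halves of the string.
"javelini" → "linijave".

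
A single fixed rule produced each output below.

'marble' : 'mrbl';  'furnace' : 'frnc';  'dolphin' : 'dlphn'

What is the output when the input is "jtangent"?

In each case the input is transformed by: remove every vowel.
For "jtangent" the result is "jtngnt".

jtngnt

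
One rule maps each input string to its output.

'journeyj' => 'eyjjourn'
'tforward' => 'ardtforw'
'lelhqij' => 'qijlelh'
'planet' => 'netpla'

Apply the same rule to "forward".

ardforw

The pattern: move the last 3 characters to the front (rotate right by 3).
Doing the same to "forward": "ardforw".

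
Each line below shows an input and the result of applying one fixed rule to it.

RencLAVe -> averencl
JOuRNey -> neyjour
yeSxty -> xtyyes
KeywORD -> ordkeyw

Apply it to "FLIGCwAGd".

Looking at the pairs, the operation is to move the last 3 characters to the front (rotate right by 3), then convert every letter to lowercase.
On "FLIGCwAGd" that produces "agdfligcw".

agdfligcw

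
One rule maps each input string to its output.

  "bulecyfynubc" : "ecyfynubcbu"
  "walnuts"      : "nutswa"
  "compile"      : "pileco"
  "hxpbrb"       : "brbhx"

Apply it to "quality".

lityqu

In each case the input is transformed by: move the first 2 characters to the end (rotate left by 2), then delete the first character.
On "quality" that produces "lityqu".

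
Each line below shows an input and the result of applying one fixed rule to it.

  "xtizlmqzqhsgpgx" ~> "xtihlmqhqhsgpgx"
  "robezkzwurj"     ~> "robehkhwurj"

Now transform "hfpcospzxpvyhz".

The pattern: replace every "z" with "h".
On "hfpcospzxpvyhz" that produces "hfpcosphxpvyhh".

hfpcosphxpvyhh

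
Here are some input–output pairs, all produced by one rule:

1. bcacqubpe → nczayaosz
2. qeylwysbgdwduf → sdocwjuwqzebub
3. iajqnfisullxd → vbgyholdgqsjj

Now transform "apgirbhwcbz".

zxynegpzfua

The rule is to shift every letter 2 places backward in the alphabet (wrapping around), then move the last 2 characters to the front (rotate right by 2).
Working it through for "apgirbhwcbz": intermediate "ynegpzfuazx", final "zxynegpzfua".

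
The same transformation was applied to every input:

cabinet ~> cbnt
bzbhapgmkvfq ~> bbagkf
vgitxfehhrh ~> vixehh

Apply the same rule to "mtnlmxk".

mnmk

What's happening: keep every other character starting from the first (positions 1st, 3rd, 5th, ...).
So "mtnlmxk" becomes "mnmk".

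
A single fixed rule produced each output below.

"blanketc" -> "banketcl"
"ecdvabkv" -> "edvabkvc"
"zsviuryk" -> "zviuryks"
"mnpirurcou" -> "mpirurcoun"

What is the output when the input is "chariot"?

carioth

The pattern: move the first character to the end, then swap the first and last characters.
Starting from "chariot": after the first operation, "hariotc"; after the second, "carioth".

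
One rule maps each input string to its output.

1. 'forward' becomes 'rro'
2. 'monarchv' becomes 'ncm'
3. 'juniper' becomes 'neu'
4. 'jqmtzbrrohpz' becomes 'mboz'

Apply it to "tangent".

nna

Rule — move the first 2 characters to the end (rotate left by 2), then keep one character in every 3, starting at position 1 (positions 1st, 4th, 7th, ...).
Working it through for "tangent": intermediate "ngentta", final "nna".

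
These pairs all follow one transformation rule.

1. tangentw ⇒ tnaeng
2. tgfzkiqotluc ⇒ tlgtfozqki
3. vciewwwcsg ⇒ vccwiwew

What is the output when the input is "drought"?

Each output is the input with this applied: delete the last 2 characters, then take characters alternately from the front and the back (1st, last, 2nd, 2nd-last, ...).
On "drought": the first step gives "droug", and the second then gives "dgruo".

dgruo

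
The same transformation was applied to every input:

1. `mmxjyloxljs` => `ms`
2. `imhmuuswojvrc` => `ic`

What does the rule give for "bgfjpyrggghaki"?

The rule is to take characters alternately from the front and the back (1st, last, 2nd, 2nd-last, ...), then keep only the first 2 characters.
Applying both steps to "bgfjpyrggghaki": "bigkfajhpgygrg", then "bi".

bi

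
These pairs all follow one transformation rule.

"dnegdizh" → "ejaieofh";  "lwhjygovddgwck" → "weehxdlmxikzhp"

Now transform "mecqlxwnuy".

The transformation: swap the front and back halves of the string, then shift every letter 1 place forward in the alphabet (wrapping around).
Starting from "mecqlxwnuy": after the first operation, "xwnuymecql"; after the second, "yxovznfdrm".

yxovznfdrm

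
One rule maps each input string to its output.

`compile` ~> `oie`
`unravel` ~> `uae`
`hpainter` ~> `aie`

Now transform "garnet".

The pattern: keep only the vowels.
Applying that to "garnet" gives "ae".

ae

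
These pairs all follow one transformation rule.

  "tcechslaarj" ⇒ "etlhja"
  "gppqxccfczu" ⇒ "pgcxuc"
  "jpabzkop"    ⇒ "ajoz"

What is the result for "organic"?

gocn

Looking at the pairs, the operation is to keep every other character starting from the first (positions 1st, 3rd, 5th, ...), then swap each adjacent pair of characters (1↔2, 3↔4, ...).
"organic" → "ognc" → "gocn".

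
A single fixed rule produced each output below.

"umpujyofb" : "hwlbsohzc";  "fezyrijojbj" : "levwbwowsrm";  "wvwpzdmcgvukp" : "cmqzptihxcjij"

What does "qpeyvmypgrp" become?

lizlctecdcr

Rule — shift every letter 13 places forward in the alphabet (wrapping around) — i.e. ROT13, then move the first 3 characters to the end (rotate left by 3).
For "qpeyvmypgrp", step one produces "dcrlizlctec"; step two turns that into "lizlctecdcr".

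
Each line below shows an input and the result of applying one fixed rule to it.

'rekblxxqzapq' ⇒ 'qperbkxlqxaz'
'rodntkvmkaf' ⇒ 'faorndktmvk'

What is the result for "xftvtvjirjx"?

xjfxvtvtijr

Each output is the input with this applied: move the last 2 characters to the front (rotate right by 2), then swap each adjacent pair of characters (1↔2, 3↔4, ...).
"xftvtvjirjx" → "jxxftvtvjir" → "xjfxvtvtijr".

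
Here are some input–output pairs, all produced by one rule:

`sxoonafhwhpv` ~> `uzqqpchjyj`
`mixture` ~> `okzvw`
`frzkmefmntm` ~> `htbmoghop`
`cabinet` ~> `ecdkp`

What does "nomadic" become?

pqocf

Each output is the input with this applied: shift every letter 2 places forward in the alphabet (wrapping around), then delete the last 2 characters.
Applying both steps to "nomadic": "pqocfke", then "pqocf".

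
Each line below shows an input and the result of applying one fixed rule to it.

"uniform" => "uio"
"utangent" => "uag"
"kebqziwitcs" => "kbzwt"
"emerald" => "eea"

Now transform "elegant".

eea

The pattern: delete the last 2 characters, then keep every other character starting from the first (positions 1st, 3rd, 5th, ...).
Doing the same to "elegant": "eea".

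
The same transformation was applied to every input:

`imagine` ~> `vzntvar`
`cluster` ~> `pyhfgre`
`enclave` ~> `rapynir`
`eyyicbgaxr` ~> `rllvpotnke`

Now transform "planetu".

cynargh

In each case the input is transformed by: shift every letter 13 places forward in the alphabet (wrapping around) — i.e. ROT13.
Doing the same to "planetu": "cynargh".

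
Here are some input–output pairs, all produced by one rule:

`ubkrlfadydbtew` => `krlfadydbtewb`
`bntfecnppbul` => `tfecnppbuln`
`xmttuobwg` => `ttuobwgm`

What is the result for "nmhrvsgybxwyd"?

What's happening: delete the first character, then move the first character to the end.
For "nmhrvsgybxwyd", step one produces "mhrvsgybxwyd"; step two turns that into "hrvsgybxwydm".
(Check on "xmttuobwg": → "mttuobwg" → "ttuobwgm" ✓)

hrvsgybxwydm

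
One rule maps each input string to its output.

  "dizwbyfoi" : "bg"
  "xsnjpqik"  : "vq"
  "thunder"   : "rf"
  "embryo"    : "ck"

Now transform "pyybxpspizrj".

nw

Each output is the input with this applied: shift every letter 2 places backward in the alphabet (wrapping around), then keep only the first 2 characters.
For "pyybxpspizrj", step one produces "nwwzvnqngxph"; step two turns that into "nw".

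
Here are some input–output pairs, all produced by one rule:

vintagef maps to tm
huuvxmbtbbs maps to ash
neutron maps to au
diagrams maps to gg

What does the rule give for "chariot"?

gu

Looking at the pairs, the operation is to keep one character in every 3, starting at position 3 (positions 3rd, 6th, 9th, ...), then shift every letter 6 places forward in the alphabet (wrapping around).
For "chariot", step one produces "ao"; step two turns that into "gu".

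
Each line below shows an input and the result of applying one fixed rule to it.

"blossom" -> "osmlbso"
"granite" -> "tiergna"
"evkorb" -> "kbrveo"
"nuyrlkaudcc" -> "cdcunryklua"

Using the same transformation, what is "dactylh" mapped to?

What's happening: swap each adjacent pair of characters (1↔2, 3↔4, ...), then move the last 3 characters to the front (rotate right by 3).
Applying both steps to "dactylh": "adtclyh", then "lyhadtc".

lyhadtc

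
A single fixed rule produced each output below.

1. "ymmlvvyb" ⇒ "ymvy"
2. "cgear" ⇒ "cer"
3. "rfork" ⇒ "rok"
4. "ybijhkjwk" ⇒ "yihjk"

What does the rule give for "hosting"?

The rule is to keep every other character starting from the first (positions 1st, 3rd, 5th, ...).
On "hosting" that produces "hsig".

hsig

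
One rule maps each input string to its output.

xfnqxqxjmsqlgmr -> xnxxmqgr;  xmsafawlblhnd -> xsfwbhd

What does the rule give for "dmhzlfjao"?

The pattern: keep every other character starting from the first (positions 1st, 3rd, 5th, ...).
So "dmhzlfjao" becomes "dhljo".

dhljo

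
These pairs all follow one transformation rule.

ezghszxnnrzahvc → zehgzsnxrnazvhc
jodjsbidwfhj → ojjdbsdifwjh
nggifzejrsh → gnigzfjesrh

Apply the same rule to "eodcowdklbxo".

oecdwokdblox

Each output is the input with this applied: swap each adjacent pair of characters (1↔2, 3↔4, ...).
On "eodcowdklbxo" that produces "oecdwokdblox".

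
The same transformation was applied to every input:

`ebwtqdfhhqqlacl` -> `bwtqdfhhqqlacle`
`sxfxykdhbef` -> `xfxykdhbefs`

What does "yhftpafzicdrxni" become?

hftpafzicdrxniy

Rule — move the first character to the end.
Doing the same to "yhftpafzicdrxni": "hftpafzicdrxniy".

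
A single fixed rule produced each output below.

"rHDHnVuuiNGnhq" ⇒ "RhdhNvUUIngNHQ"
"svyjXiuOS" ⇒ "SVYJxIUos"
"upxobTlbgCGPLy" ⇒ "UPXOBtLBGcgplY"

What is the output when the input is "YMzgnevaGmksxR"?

ymZGNEVAgMKSXr

Rule — flip the case of every letter.
On "YMzgnevaGmksxR" that produces "ymZGNEVAgMKSXr".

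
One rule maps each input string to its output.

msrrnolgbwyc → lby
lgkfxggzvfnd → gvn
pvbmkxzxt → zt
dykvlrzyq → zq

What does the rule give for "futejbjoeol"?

What's happening: keep every other character starting from the first (positions 1st, 3rd, 5th, ...), then delete the first 3 characters.
Starting from "futejbjoeol": after the first operation, "ftjjel"; after the second, "jel".
(Check on "msrrnolgbwyc": → "mrnlby" → "lby" ✓)

jel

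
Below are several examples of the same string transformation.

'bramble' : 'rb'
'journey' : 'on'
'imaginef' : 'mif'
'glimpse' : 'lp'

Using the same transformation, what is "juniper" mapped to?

The rule is to keep one character in every 3, starting at position 2 (positions 2nd, 5th, 8th, ...).
Applying that to "juniper" gives "up".

up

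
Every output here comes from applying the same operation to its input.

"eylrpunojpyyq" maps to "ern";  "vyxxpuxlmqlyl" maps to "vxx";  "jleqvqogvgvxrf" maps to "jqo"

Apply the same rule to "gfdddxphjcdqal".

gdp

The rule is to keep one character in every 3, starting at position 1 (positions 1st, 4th, 7th, ...), then keep only the first 3 characters.
Starting from "gfdddxphjcdqal": after the first operation, "gdpca"; after the second, "gdp".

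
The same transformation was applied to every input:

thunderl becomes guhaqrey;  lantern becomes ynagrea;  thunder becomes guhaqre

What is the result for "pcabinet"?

cpnovarg

Each output is the input with this applied: shift every letter 13 places forward in the alphabet (wrapping around) — i.e. ROT13.
Applying that to "pcabinet" gives "cpnovarg".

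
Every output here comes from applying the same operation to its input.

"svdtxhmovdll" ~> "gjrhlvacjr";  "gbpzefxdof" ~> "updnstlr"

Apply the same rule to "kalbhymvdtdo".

yozpvmajrh

What's happening: shift every letter 12 places backward in the alphabet (wrapping around), then delete the last 2 characters.
For "kalbhymvdtdo", step one produces "yozpvmajrhrc"; step two turns that into "yozpvmajrh".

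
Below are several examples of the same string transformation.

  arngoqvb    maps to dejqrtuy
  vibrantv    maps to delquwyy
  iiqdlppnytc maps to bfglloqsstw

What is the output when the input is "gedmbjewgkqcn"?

efghhjjmnpqtz

The transformation: shift every letter 3 places forward in the alphabet (wrapping around), then sort the characters into alphabetical order.
For "gedmbjewgkqcn" the result is "efghhjjmnpqtz".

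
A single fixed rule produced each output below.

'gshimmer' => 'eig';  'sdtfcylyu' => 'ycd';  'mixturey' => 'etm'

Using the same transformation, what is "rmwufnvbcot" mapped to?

ovur

The rule is to reverse the string, then keep one character in every 3, starting at position 2 (positions 2nd, 5th, 8th, ...).
So "rmwufnvbcot" becomes "ovur".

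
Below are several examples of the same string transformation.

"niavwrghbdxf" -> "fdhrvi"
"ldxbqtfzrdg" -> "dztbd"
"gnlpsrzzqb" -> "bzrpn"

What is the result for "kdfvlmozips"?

The rule is to keep every other character starting from the second (positions 2nd, 4th, 6th, ...), then reverse the string.
For "kdfvlmozips", step one produces "dvmzp"; step two turns that into "pzmvd".
(Check on "niavwrghbdxf": → "ivrhdf" → "fdhrvi" ✓)

pzmvd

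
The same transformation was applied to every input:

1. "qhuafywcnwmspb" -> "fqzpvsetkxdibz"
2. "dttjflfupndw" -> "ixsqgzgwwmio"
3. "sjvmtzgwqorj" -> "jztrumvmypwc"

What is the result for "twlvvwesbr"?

Each output is the input with this applied: shift every letter 3 places forward in the alphabet (wrapping around), then swap the front and back halves of the string.
"twlvvwesbr" → "wzoyyzhveu" → "zhveuwzoyy".

zhveuwzoyy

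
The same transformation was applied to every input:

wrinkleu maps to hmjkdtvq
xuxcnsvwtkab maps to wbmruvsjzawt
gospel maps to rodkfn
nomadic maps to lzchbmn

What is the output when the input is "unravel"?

qzudktm

Each output is the input with this applied: move the first 2 characters to the end (rotate left by 2), then shift every letter 1 place backward in the alphabet (wrapping around).
On "unravel" that produces "qzudktm".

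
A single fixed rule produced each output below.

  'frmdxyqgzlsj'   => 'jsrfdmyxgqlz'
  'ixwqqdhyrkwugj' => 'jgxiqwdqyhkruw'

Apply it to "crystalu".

ulrcsyat

The rule is to swap each adjacent pair of characters (1↔2, 3↔4, ...), then move the last 2 characters to the front (rotate right by 2).
Working it through for "crystalu": intermediate "rcsyatul", final "ulrcsyat".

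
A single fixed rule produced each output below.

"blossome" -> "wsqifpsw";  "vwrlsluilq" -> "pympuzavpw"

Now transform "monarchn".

vglrqsre

Looking at the pairs, the operation is to swap the front and back halves of the string, then shift every letter 4 places forward in the alphabet (wrapping around).
Working it through for "monarchn": intermediate "rchnmona", final "vglrqsre".
(Check on "vwrlsluilq": → "luilqvwrls" → "pympuzavpw" ✓)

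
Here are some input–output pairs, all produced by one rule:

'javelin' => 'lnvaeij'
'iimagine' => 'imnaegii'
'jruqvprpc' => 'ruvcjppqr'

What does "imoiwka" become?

Each output is the input with this applied: sort the characters into alphabetical order, then move the last 3 characters to the front (rotate right by 3).
Starting from "imoiwka": after the first operation, "aiikmow"; after the second, "mowaiik".

mowaiik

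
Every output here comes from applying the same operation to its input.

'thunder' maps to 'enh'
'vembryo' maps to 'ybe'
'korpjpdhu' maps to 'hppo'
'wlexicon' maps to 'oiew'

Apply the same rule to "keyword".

Rule — reverse the string, then keep every other character starting from the second (positions 2nd, 4th, 6th, ...).
So "keyword" becomes "rwe".

rwe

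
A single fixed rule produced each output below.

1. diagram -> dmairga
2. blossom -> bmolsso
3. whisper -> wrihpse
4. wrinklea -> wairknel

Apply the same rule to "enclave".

Looking at the pairs, the operation is to move the last character to the front, then swap each adjacent pair of characters (1↔2, 3↔4, ...).
Working it through for "enclave": intermediate "eenclav", final "eecnalv".
(Check on "whisper": → "rwhispe" → "wrihpse" ✓)

eecnalv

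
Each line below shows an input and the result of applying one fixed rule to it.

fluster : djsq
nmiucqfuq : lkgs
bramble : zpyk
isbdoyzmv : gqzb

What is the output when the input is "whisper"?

ufgq

Rule — shift every letter 2 places backward in the alphabet (wrapping around), then keep only the first 4 characters.
On "whisper": the first step gives "ufgqncp", and the second then gives "ufgq".
(Check on "bramble": → "zpykzjc" → "zpyk" ✓)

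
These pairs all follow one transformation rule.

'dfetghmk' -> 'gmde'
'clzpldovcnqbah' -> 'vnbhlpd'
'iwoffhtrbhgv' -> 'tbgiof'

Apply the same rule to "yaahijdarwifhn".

Rule — swap the front and back halves of the string, then keep every other character starting from the first (positions 1st, 3rd, 5th, ...).
On "yaahijdarwifhn" that produces "awfnahj".

awfnahj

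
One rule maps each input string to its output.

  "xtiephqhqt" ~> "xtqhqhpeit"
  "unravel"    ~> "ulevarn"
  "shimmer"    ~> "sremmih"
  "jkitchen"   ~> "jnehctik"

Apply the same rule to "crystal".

What's happening: reverse the string, then move the last character to the front.
"crystal" → "latsyrc" → "clatsyr".

clatsyr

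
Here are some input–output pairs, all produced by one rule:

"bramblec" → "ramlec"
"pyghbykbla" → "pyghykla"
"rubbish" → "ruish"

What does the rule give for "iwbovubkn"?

Rule — remove every "b".
Applying that to "iwbovubkn" gives "iwovukn".

iwovukn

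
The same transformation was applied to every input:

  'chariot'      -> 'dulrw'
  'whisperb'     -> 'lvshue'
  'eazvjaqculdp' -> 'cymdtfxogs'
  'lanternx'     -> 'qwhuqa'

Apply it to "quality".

The pattern: shift every letter 3 places forward in the alphabet (wrapping around), then delete the first 2 characters.
For "quality", step one produces "txdolwb"; step two turns that into "dolwb".

dolwb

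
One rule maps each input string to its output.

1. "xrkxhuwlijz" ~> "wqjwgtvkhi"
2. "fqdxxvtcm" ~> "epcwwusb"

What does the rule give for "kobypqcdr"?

jnaxopbc

The pattern: delete the last character, then shift every letter 1 place backward in the alphabet (wrapping around).
For "kobypqcdr", step one produces "kobypqcd"; step two turns that into "jnaxopbc".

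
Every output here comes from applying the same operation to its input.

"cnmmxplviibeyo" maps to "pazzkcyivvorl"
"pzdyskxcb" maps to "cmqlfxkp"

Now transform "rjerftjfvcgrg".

The pattern: delete the last character, then shift every letter 13 places forward in the alphabet (wrapping around) — i.e. ROT13.
For "rjerftjfvcgrg" the result is "ewresgwsipte".

ewresgwsipte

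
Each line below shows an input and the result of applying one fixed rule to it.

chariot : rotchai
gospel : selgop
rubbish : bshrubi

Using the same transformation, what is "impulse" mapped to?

useimpl

What's happening: move the last 3 characters to the front (rotate right by 3), then swap the first and last characters.
"impulse" → "useimpl".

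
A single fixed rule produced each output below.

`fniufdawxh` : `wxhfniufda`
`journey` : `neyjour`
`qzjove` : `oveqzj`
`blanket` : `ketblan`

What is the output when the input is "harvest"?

The transformation: move the last 3 characters to the front (rotate right by 3).
"harvest" → "estharv".

estharv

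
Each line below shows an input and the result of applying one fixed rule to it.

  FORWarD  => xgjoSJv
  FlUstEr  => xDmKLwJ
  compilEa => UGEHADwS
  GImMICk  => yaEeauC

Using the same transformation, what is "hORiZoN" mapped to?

Looking at the pairs, the operation is to flip the case of every letter, then shift every letter 8 places backward in the alphabet (wrapping around).
Working it through for "hORiZoN": intermediate "HorIzOn", final "ZgjArGf".

ZgjArGf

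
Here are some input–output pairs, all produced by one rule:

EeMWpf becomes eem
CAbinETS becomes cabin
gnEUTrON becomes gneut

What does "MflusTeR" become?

Each output is the input with this applied: delete the last 3 characters, then convert every letter to lowercase.
Applying that to "MflusTeR" gives "mflus".
(Check on "EeMWpf": → "EeM" → "eem" ✓)

mflus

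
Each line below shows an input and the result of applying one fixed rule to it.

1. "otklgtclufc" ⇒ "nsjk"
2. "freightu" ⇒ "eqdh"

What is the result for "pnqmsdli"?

In each case the input is transformed by: shift every letter 1 place backward in the alphabet (wrapping around), then keep only the first 4 characters.
Working it through for "pnqmsdli": intermediate "omplrckh", final "ompl".

ompl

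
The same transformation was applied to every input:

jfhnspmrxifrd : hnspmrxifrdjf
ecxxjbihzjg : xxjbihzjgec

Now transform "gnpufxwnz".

Each output is the input with this applied: move the first 2 characters to the end (rotate left by 2).
For "gnpufxwnz" the result is "pufxwnzgn".

pufxwnzgn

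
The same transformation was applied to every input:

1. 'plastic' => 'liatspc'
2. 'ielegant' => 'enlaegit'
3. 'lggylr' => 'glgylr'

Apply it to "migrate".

Rule — take characters alternately from the front and the back (1st, last, 2nd, 2nd-last, ...), then move the first 2 characters to the end (rotate left by 2).
Starting from "migrate": after the first operation, "meitgar"; after the second, "itgarme".

itgarme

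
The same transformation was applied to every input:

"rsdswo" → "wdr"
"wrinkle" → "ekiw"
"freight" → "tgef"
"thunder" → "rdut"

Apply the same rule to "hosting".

gish

The transformation: keep every other character starting from the first (positions 1st, 3rd, 5th, ...), then reverse the string.
Starting from "hosting": after the first operation, "hsig"; after the second, "gish".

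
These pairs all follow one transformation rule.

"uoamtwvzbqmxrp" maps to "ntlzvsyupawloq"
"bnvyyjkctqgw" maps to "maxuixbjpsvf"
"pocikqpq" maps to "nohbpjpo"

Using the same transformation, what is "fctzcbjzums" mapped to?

beysabyiltr

Looking at the pairs, the operation is to swap each adjacent pair of characters (1↔2, 3↔4, ...), then shift every letter 1 place backward in the alphabet (wrapping around).
On "fctzcbjzums": the first step gives "cfztbczjmus", and the second then gives "beysabyiltr".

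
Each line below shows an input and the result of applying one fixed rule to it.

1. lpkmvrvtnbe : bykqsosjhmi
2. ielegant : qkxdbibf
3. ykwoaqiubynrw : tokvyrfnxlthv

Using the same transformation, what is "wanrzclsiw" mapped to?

tfpizwokxt

What's happening: reverse the string, then shift every letter 3 places backward in the alphabet (wrapping around).
Starting from "wanrzclsiw": after the first operation, "wislczrnaw"; after the second, "tfpizwokxt".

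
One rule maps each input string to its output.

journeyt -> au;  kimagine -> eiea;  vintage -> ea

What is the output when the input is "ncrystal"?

In each case the input is transformed by: shift every letter 4 places backward in the alphabet (wrapping around), then keep only the vowels.
For "ncrystal", step one produces "jynuopwh"; step two turns that into "uo".

uo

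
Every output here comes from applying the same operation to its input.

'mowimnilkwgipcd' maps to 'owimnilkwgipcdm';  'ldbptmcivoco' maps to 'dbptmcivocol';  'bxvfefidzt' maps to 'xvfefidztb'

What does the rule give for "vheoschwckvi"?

heoschwckviv

What's happening: move the first character to the end.
Doing the same to "vheoschwckvi": "heoschwckviv".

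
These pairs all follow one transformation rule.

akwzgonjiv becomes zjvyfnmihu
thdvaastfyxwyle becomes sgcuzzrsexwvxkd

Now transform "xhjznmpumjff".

wgiymlotliee

The transformation: shift every letter 1 place backward in the alphabet (wrapping around).
So "xhjznmpumjff" becomes "wgiymlotliee".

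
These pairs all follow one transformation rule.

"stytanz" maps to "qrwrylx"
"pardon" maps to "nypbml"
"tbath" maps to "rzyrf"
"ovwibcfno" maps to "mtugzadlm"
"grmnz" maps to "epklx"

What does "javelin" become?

Looking at the pairs, the operation is to shift every letter 2 places backward in the alphabet (wrapping around).
"javelin" → "hytcjgl".

hytcjgl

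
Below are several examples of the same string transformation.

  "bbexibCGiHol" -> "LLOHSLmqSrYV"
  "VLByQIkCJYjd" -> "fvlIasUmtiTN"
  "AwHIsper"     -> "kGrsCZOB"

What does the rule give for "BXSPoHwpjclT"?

The transformation: shift every letter 10 places forward in the alphabet (wrapping around), then flip the case of every letter.
On "BXSPoHwpjclT" that produces "lhczYrGZTMVd".
(Check on "AwHIsper": → "KgRSczob" → "kGrsCZOB" ✓)

lhczYrGZTMVd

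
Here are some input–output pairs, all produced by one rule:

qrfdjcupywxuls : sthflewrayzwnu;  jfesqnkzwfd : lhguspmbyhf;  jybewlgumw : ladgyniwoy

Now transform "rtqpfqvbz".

Each output is the input with this applied: shift every letter 2 places forward in the alphabet (wrapping around).
"rtqpfqvbz" → "tvsrhsxdb".

tvsrhsxdb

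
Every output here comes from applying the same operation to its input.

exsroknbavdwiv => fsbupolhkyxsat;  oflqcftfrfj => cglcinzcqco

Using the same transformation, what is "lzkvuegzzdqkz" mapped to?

What's happening: move the last 2 characters to the front (rotate right by 2), then shift every letter 3 places backward in the alphabet (wrapping around).
On "lzkvuegzzdqkz": the first step gives "kzlzkvuegzzdq", and the second then gives "hwiwhsrbdwwan".

hwiwhsrbdwwan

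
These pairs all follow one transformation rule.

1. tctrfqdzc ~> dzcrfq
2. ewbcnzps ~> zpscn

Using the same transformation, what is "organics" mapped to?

icsan

Looking at the pairs, the operation is to delete the first 3 characters, then move the last 3 characters to the front (rotate right by 3).
On "organics": the first step gives "anics", and the second then gives "icsan".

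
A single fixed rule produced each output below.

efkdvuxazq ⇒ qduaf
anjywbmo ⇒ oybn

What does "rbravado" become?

oaab

The pattern: keep every other character starting from the second (positions 2nd, 4th, 6th, ...), then swap the first and last characters.
On "rbravado" that produces "oaab".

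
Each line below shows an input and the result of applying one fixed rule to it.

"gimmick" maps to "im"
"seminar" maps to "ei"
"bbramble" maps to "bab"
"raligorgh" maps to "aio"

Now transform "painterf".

ane

Looking at the pairs, the operation is to keep every other character starting from the second (positions 2nd, 4th, 6th, ...), then delete the last character.
Working it through for "painterf": intermediate "anef", final "ane".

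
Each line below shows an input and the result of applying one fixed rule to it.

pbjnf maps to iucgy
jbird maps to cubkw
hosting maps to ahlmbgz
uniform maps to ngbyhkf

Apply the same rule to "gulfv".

zneyo

The rule is to shift every letter 7 places backward in the alphabet (wrapping around).
"gulfv" → "zneyo".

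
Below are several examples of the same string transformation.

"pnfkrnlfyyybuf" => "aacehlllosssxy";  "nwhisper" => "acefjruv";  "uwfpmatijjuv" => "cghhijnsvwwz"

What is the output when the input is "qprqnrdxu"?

acddeehkq

Rule — shift every letter 13 places forward in the alphabet (wrapping around) — i.e. ROT13, then sort the characters into alphabetical order.
Applying both steps to "qprqnrdxu": "dcedaeqkh", then "acddeehkq".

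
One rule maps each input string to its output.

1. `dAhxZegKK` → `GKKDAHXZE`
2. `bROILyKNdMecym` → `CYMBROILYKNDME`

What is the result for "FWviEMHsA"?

HSAFWVIEM

What's happening: move the last 3 characters to the front (rotate right by 3), then convert every letter to uppercase.
For "FWviEMHsA", step one produces "HsAFWviEM"; step two turns that into "HSAFWVIEM".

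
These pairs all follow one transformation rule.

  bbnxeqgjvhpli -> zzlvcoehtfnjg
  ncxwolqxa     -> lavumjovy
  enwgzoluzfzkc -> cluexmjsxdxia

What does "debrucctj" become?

The rule is to shift every letter 2 places backward in the alphabet (wrapping around).
So "debrucctj" becomes "bczpsaarh".

bczpsaarh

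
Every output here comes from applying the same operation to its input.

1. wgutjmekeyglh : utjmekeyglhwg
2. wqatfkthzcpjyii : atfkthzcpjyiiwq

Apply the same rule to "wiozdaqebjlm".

In each case the input is transformed by: move the first 2 characters to the end (rotate left by 2).
"wiozdaqebjlm" → "ozdaqebjlmwi".

ozdaqebjlmwi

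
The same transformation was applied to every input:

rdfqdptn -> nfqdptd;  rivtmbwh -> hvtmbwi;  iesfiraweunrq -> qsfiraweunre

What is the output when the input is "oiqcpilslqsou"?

uqcpilslqsoi

Rule — delete the first character, then swap the first and last characters.
Applying both steps to "oiqcpilslqsou": "iqcpilslqsou", then "uqcpilslqsoi".
(Check on "rivtmbwh": → "ivtmbwh" → "hvtmbwi" ✓)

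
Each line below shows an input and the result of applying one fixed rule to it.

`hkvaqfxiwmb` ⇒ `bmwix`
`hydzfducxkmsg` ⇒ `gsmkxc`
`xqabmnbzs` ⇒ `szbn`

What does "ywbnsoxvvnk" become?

The rule is to take characters alternately from the front and the back (1st, last, 2nd, 2nd-last, ...), then keep every other character starting from the second (positions 2nd, 4th, 6th, ...).
On "ywbnsoxvvnk": the first step gives "ykwnbvnvsxo", and the second then gives "knvvx".

knvvx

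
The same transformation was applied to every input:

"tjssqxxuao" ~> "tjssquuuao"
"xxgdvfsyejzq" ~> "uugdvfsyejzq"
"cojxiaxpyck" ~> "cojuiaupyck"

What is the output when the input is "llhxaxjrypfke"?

llhuaujrypfke

The pattern: replace every "x" with "u".
Applying that to "llhxaxjrypfke" gives "llhuaujrypfke".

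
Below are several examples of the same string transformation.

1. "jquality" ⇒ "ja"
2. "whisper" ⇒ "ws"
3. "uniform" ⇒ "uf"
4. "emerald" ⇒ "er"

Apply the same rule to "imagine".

The rule is to move the last 2 characters to the front (rotate right by 2), then keep one character in every 3, starting at position 3 (positions 3rd, 6th, 9th, ...).
For "imagine", step one produces "neimagi"; step two turns that into "ig".

ig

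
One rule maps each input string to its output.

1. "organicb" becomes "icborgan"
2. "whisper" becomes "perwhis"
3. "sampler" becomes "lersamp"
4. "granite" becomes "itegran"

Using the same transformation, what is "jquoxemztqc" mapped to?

tqcjquoxemz

The pattern: move the last 3 characters to the front (rotate right by 3).
Doing the same to "jquoxemztqc": "tqcjquoxemz".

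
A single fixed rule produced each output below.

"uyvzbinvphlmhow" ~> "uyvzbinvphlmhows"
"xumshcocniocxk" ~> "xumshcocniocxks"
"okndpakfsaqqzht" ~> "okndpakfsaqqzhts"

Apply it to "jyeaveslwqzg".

Rule — append "s".
On "jyeaveslwqzg" that produces "jyeaveslwqzgs".

jyeaveslwqzgs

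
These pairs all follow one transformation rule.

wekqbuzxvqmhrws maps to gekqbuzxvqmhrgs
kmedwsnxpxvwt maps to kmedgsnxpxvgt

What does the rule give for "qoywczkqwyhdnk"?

Each output is the input with this applied: replace every "w" with "g".
Doing the same to "qoywczkqwyhdnk": "qoygczkqgyhdnk".

qoygczkqgyhdnk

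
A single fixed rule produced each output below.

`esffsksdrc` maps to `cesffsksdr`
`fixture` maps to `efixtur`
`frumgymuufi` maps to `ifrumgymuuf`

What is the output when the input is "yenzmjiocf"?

fyenzmjioc

What's happening: move the last character to the front.
"yenzmjiocf" → "fyenzmjioc".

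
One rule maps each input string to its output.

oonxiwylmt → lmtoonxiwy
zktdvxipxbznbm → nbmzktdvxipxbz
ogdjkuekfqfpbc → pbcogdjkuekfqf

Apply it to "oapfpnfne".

The pattern: move the last 3 characters to the front (rotate right by 3).
So "oapfpnfne" becomes "fneoapfpn".

fneoapfpn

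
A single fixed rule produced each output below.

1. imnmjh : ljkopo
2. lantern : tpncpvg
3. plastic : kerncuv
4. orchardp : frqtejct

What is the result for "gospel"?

Looking at the pairs, the operation is to shift every letter 2 places forward in the alphabet (wrapping around), then move the last 2 characters to the front (rotate right by 2).
Working it through for "gospel": intermediate "iqurgn", final "gniqur".

gniqur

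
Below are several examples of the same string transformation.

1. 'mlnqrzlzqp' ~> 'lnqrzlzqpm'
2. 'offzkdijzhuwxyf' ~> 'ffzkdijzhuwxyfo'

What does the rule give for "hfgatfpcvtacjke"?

What's happening: move the first character to the end.
Doing the same to "hfgatfpcvtacjke": "fgatfpcvtacjkeh".

fgatfpcvtacjkeh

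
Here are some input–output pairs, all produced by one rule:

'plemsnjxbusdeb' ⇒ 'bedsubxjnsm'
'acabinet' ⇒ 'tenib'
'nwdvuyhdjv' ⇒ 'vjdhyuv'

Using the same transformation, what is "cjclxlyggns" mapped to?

snggylxl

Each output is the input with this applied: delete the first 3 characters, then reverse the string.
Working it through for "cjclxlyggns": intermediate "lxlyggns", final "snggylxl".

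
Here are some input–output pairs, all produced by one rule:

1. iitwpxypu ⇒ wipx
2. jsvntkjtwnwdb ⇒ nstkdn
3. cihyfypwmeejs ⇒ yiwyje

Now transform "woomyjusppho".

Looking at the pairs, the operation is to keep every other character starting from the second (positions 2nd, 4th, 6th, ...), then swap each adjacent pair of characters (1↔2, 3↔4, ...).
"woomyjusppho" → "omjspo" → "mosjop".

mosjop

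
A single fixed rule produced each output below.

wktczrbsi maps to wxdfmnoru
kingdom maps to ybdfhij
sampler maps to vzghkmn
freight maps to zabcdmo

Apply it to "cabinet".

vwxzdio

The rule is to sort the characters into alphabetical order, then shift every letter 5 places backward in the alphabet (wrapping around).
For "cabinet", step one produces "abceint"; step two turns that into "vwxzdio".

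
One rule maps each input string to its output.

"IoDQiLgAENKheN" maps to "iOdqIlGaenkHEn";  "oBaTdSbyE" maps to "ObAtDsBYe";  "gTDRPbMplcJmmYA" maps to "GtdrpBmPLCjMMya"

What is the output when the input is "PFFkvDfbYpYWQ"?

pffKVdFByPywq

Each output is the input with this applied: flip the case of every letter.
For "PFFkvDfbYpYWQ" the result is "pffKVdFByPywq".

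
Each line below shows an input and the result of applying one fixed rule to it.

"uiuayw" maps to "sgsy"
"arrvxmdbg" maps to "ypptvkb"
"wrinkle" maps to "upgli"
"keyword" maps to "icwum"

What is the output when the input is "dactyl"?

Each output is the input with this applied: delete the last 2 characters, then shift every letter 2 places backward in the alphabet (wrapping around).
Starting from "dactyl": after the first operation, "dact"; after the second, "byar".

byar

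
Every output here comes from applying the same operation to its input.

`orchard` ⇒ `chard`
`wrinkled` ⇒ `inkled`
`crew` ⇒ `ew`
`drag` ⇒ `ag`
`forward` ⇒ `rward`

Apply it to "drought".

In each case the input is transformed by: delete the first 2 characters.
Applying that to "drought" gives "ought".

ought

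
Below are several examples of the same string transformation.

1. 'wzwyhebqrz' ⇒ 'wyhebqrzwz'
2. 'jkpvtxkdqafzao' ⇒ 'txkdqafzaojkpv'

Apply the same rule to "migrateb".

Rule — move the last 3 characters to the front (rotate right by 3), then swap the front and back halves of the string.
On "migrateb": the first step gives "tebmigra", and the second then gives "igratebm".
(Check on "wzwyhebqrz": → "qrzwzwyheb" → "wyhebqrzwz" ✓)

igratebm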